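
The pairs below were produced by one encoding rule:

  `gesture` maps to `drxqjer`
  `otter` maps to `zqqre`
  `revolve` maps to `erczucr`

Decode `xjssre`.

supper

Treating letters as 0–25, the rule is x ↦ 19x + 19 (mod 26).
Decoding xjssre: x(23)→11·(23−19)≡18=s; j(9)→11·(9−19)≡20=u; s(18)→11·(18−19)≡15=p; s(18)→11·(18−19)≡15=p; r(17)→11·(17−19)≡4=e; e(4)→11·(4−19)≡17=r (all mod 26).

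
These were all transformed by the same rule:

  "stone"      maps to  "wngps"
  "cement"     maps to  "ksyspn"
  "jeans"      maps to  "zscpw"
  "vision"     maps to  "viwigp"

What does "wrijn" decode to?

shift

s(18)→w(22) and t(19)→n(13) fit y≡17x+2 (mod 26); the inverse of 17 mod 26 is 23. This is an affine cipher: with a=0,…,z=25, each position x becomes (17x+2) mod 26.
Undoing it on wrijn: w(22)→23·(22−2)≡18=s; r(17)→23·(17−2)≡7=h; i(8)→23·(8−2)≡8=i; j(9)→23·(9−2)≡5=f; n(13)→23·(13−2)≡19=t (all mod 26).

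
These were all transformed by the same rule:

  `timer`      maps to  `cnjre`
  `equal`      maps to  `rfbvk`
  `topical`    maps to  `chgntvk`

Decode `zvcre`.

This is an affine cipher: with a=0,…,z=25, each position x becomes (25x+21) mod 26.
Undoing it on zvcre: z(25)→25·(25−21)≡22=w; v(21)→25·(21−21)≡0=a; c(2)→25·(2−21)≡19=t; r(17)→25·(17−21)≡4=e; e(4)→25·(4−21)≡17=r (all mod 26).

water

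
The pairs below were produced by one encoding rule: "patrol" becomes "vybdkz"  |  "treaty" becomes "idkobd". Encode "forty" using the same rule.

idbyp

The output letters match the input read backwards, each shifted +10: patrol reversed is lortap. The word is reversed, then every letter is shifted forward by 10.
Applying it to forty: reverse → ytrof; then shift: y+10=i, t+10=d, r+10=b, o+10=y, f+10=p.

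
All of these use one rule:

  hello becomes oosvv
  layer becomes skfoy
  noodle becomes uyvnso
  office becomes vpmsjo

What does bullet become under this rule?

iesvld

Shifts by position in hello: pos 0: h→o (+7), pos 1: e→o (+10), pos 2: l→s (+7), pos 3: l→v (+10) — repeating every 2. It's a Vigenère-style cipher with numeric key [7,10]: position i shifts by key[i mod 2].
For bullet: b+7=i, u+10=e, l+7=s, l+10=v, e+7=l, t+10=d.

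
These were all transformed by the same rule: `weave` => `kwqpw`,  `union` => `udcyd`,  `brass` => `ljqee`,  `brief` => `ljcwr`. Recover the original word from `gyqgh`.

w(22)→k(10) and e(4)→w(22) fit y≡21x+16 (mod 26); the inverse of 21 mod 26 is 5. Treating letters as 0–25, the rule is x ↦ 21x + 16 (mod 26).
Reversing it on gyqgh: g(6)→5·(6−16)≡2=c; y(24)→5·(24−16)≡14=o; q(16)→5·(16−16)≡0=a; g(6)→5·(6−16)≡2=c; h(7)→5·(7−16)≡7=h (all mod 26).

coach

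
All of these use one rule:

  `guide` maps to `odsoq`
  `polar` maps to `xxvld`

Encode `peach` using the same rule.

In guide: g→o is +8, u→d is +9, i→s is +10, d→o is +11 — the shift increases by 1 each position. Letter i (0-indexed) is shifted by i+8, so successive shifts are 8, 9, 10, ….
For peach: p+8=x, e+9=n, a+10=k, c+11=n, h+12=t.

xnknt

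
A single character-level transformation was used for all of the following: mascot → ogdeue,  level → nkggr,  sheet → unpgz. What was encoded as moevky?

kitten

Shifts by position in mascot: pos 0: m→o (+2), pos 1: a→g (+6), pos 2: s→d (+11), pos 3: c→e (+2), pos 4: o→u (+6), pos 5: t→e (+11) — repeating every 3. A repeating key of period 3 is used — shifts +2, +6, +11 over and over.
Decoding moevky: m−2=k, o−6=i, e−11=t, v−2=t, k−6=e, y−11=n.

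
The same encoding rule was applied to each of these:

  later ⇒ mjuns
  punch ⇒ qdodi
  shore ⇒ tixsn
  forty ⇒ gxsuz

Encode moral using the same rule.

nxsjm

The rule splits by letter class: vowels +9, consonants +1.
On moral: m(cons)+1=n, o(vowel)+9=x, r(cons)+1=s, a(vowel)+9=j, l(cons)+1=m.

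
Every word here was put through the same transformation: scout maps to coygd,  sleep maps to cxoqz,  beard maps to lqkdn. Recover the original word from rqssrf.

Shifts by position in scout: pos 0: s→c (+10), pos 1: c→o (+12), pos 2: o→y (+10), pos 3: u→g (+12) — repeating every 2. The shifts repeat in a cycle of length 2: positions 0,1,… shift by +10, +12, then the pattern repeats.
Decoding rqssrf: r−10=h, q−12=e, s−10=i, s−12=g, r−10=h, f−12=t.

height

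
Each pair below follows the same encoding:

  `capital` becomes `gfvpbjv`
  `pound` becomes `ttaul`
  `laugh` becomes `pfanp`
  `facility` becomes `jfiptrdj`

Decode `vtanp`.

In capital: c→g is +4, a→f is +5, p→v is +6, i→p is +7 — the shift increases by 1 each position. Letter i (0-indexed) is shifted by i+4, so successive shifts are 4, 5, 6, ….
Decoding vtanp: v−4=r, t−5=o, a−6=u, n−7=g, p−8=h.

rough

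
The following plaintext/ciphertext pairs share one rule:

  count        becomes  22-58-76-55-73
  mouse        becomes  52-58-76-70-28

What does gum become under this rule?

34-76-52

c(#3)→22 and o(#15)→58: differences scale by 3, so n = 3·pos + 13. The formula is n = 3×(alphabet index, a=1) + 13.
On gum: g=7→34, u=21→76, m=13→52.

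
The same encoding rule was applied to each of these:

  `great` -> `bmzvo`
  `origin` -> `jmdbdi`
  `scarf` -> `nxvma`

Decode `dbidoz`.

Compare letters: g→b is +21, r→m is +21, e→z is +21 — a constant shift. Each letter is shifted forward by 21 in the alphabet (a Caesar shift of +21).
Decoding dbidoz: d−21=i, b−21=g, i−21=n, d−21=i, o−21=t, z−21=e.

ignite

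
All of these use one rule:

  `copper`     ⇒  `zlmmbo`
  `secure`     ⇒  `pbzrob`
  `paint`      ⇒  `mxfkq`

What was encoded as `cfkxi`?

Compare letters: c→z is +23, o→l is +23, p→m is +23 — a constant shift. It's a constant shift of +23 (ROT23).
Reversing it on cfkxi: c−23=f, f−23=i, k−23=n, x−23=a, i−23=l.

final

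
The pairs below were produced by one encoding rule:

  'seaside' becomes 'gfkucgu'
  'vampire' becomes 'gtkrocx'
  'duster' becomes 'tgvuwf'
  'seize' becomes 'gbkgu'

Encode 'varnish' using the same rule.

jukptcx

The output letters match the input read backwards, each shifted +2: seaside reversed is edisaes. The word is reversed, then every letter is shifted forward by 2.
On varnish: reverse → hsinrav; then shift: h+2=j, s+2=u, i+2=k, n+2=p, r+2=t, a+2=c, v+2=x.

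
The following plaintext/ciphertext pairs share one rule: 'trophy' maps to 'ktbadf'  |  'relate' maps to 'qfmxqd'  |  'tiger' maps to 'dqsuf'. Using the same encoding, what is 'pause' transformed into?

The output letters match the input read backwards, each shifted +12: trophy reversed is yhport. The word is reversed, then every letter is shifted forward by 12.
Applying it to pause: reverse → esuap; then shift: e+12=q, s+12=e, u+12=g, a+12=m, p+12=b.

qegmb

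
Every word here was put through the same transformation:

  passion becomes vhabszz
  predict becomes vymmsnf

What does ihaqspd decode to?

In passion: p→v is +6, a→h is +7, s→a is +8, s→b is +9 — the shift increases by 1 each position. Each letter shifts forward by (position + 6), i.e. 6, 7, 8, … — the shift grows by one for each successive letter.
Decoding ihaqspd: i−6=c, h−7=a, a−8=s, q−9=h, s−10=i, p−11=e, d−12=r.

cashier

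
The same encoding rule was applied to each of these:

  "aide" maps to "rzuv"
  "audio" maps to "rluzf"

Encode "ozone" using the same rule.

fqfev

Each letter is shifted forward by 17 in the alphabet (a Caesar shift of +17).
For ozone: o+17=f, z+17=q, o+17=f, n+17=e, e+17=v.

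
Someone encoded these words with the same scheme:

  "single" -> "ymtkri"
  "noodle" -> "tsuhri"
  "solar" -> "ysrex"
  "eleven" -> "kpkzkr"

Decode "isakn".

cough

Shifts by position in single: pos 0: s→y (+6), pos 1: i→m (+4), pos 2: n→t (+6), pos 3: g→k (+4) — repeating every 2. It's a Vigenère-style cipher with numeric key [6,4]: position i shifts by key[i mod 2].
Undoing it on isakn: i−6=c, s−4=o, a−6=u, k−4=g, n−6=h.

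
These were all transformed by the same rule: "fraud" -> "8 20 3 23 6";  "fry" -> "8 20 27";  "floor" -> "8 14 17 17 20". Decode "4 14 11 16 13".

blink

f is letter #6 and maps to 8: an offset of 2. Each letter is replaced by its alphabet position (a=1..z=26) + 2.
Reversing it on 4 14 11 16 13: 4→(4−2)÷1=2=b, 14→(14−2)÷1=12=l, 11→(11−2)÷1=9=i, 16→(16−2)÷1=14=n, 13→(13−2)÷1=11=k.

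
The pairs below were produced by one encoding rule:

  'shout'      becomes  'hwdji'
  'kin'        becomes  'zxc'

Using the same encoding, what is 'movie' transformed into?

bdkxt

Compare letters: s→h is +15, h→w is +15, o→d is +15 — a constant shift. Each letter is shifted forward by 15 in the alphabet (a Caesar shift of +15).
Applying it to movie: m+15=b, o+15=d, v+15=k, i+15=x, e+15=t.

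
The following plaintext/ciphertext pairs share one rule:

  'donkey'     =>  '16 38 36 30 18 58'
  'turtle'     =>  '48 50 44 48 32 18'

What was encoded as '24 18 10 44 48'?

heart

d(#4)→16 and o(#15)→38: differences scale by 2, so n = 2·pos + 8. With a=1..z=26, the number is 2·pos + 8.
Reversing it on 24 18 10 44 48: 24→(24−8)÷2=8=h, 18→(18−8)÷2=5=e, 10→(10−8)÷2=1=a, 44→(44−8)÷2=18=r, 48→(48−8)÷2=20=t.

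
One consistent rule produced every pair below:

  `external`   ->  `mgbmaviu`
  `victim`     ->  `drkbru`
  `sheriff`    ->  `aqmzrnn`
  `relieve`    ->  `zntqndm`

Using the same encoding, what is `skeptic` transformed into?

atmxcqk

The shifts repeat in a cycle of length 3: positions 0,1,… shift by +8, +9, +8, then the pattern repeats.
Applying it to skeptic: s+8=a, k+9=t, e+8=m, p+8=x, t+9=c, i+8=q, c+8=k.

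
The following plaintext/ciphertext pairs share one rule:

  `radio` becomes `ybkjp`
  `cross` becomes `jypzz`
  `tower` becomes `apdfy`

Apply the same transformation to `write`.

dyjaf

The shift depends on letter class: consonant r→y is +7, but vowel a→b is +1. Vowels shift forward by 1 and consonants shift forward by 7.
For write: w(cons)+7=d, r(cons)+7=y, i(vowel)+1=j, t(cons)+7=a, e(vowel)+1=f.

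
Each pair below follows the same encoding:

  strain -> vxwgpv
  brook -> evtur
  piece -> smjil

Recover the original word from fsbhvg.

In strain: s→v is +3, t→x is +4, r→w is +5, a→g is +6 — the shift increases by 1 each position. Letter i (0-indexed) is shifted by i+3, so successive shifts are 3, 4, 5, ….
Undoing it on fsbhvg: f−3=c, s−4=o, b−5=w, h−6=b, v−7=o, g−8=y.

cowboy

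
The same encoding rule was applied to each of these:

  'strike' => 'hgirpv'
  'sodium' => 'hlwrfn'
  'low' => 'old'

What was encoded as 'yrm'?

bin

This is the alphabet-reversal cipher (Atbash): a becomes z, b becomes y, etc.
Reversing it on yrm: y↔b, r↔i, m↔n.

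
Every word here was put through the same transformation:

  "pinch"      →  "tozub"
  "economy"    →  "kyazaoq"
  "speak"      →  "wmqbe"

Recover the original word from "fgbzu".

Two steps: reverse the string, then apply a Caesar shift of +12.
Reversing it on fgbzu: shift back: f−12=t, g−12=u, b−12=p, z−12=n, u−12=i → tupni; then reverse → input.

input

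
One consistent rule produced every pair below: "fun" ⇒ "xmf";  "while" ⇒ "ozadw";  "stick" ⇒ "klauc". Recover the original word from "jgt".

rob

This is a Caesar cipher with shift 18.
Undoing it on jgt: j−18=r, g−18=o, t−18=b.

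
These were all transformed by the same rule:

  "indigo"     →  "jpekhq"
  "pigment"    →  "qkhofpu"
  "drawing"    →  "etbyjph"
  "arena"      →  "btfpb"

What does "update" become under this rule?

vrecug

Shifts by position in indigo: pos 0: i→j (+1), pos 1: n→p (+2), pos 2: d→e (+1), pos 3: i→k (+2) — repeating every 2. It's a Vigenère-style cipher with numeric key [1,2]: position i shifts by key[i mod 2].
On update: u+1=v, p+2=r, d+1=e, a+2=c, t+1=u, e+2=g.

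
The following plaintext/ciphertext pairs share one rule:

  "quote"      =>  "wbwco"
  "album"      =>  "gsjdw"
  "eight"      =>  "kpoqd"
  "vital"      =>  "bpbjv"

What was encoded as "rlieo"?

In quote: q→w is +6, u→b is +7, o→w is +8, t→c is +9 — the shift increases by 1 each position. The shift increases by 1 at each position, starting from +6: 6, 7, 8, ….
Decoding rlieo: r−6=l, l−7=e, i−8=a, e−9=v, o−10=e.

leave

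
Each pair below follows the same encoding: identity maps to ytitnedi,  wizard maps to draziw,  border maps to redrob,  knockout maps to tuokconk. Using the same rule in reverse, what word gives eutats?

statue

The output letters match the input read backwards: identity reversed is ytitnedi. It's just the letters in reverse order.
Undoing it on eutats: then reverse → statue.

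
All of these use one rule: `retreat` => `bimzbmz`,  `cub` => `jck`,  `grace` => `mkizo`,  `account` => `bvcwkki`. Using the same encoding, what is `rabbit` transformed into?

The output letters match the input read backwards, each shifted +8: retreat reversed is taerter. Two steps: reverse the string, then apply a Caesar shift of +8.
Applying it to rabbit: reverse → tibbar; then shift: t+8=b, i+8=q, b+8=j, b+8=j, a+8=i, r+8=z.

bqjjiz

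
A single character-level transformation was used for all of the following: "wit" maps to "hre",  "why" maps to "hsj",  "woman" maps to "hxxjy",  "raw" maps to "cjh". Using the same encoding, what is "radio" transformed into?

cjorx

The shift depends on letter class: consonant w→h is +11, but vowel i→r is +9. Two shifts are in play — +9 for a/e/i/o/u, +11 for every other letter.
For radio: r(cons)+11=c, a(vowel)+9=j, d(cons)+11=o, i(vowel)+9=r, o(vowel)+9=x.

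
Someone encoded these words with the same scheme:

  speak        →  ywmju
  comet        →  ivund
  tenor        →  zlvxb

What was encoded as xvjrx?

robin

Letter i (0-indexed) is shifted by i+6, so successive shifts are 6, 7, 8, ….
Undoing it on xvjrx: x−6=r, v−7=o, j−8=b, r−9=i, x−10=n.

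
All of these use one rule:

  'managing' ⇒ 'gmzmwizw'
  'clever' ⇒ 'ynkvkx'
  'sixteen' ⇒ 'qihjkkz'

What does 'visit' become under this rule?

m(12)→g(6) and a(0)→m(12) fit y≡19x+12 (mod 26); the inverse of 19 mod 26 is 11. Each letter's alphabet position (a=0..z=25) is mapped through 19·x+12 mod 26 — an affine cipher.
Applying it to visit: v(21)→19·21+12≡21=v; i(8)→19·8+12≡8=i; s(18)→19·18+12≡16=q; i(8)→19·8+12≡8=i; t(19)→19·19+12≡9=j (all mod 26).

viqij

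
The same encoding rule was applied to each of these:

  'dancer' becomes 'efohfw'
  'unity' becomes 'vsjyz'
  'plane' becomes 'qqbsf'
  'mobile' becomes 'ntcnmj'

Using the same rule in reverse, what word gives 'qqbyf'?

plate

Shifts by position in dancer: pos 0: d→e (+1), pos 1: a→f (+5), pos 2: n→o (+1), pos 3: c→h (+5) — repeating every 2. A repeating key of period 2 is used — shifts +1, +5 over and over.
Decoding qqbyf: q−1=p, q−5=l, b−1=a, y−5=t, f−1=e.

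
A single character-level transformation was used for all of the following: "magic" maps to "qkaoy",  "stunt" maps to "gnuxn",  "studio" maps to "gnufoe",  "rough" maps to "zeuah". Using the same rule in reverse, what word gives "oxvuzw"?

injury

Each letter's alphabet position (a=0..z=25) is mapped through 7·x+10 mod 26 — an affine cipher.
Undoing it on oxvuzw: o(14)→15·(14−10)≡8=i; x(23)→15·(23−10)≡13=n; v(21)→15·(21−10)≡9=j; u(20)→15·(20−10)≡20=u; z(25)→15·(25−10)≡17=r; w(22)→15·(22−10)≡24=y (all mod 26).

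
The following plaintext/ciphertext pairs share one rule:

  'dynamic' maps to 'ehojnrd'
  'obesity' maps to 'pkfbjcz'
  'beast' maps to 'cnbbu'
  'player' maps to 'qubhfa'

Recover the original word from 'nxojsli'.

monarch

A repeating key of period 2 is used — shifts +1, +9 over and over.
Reversing it on nxojsli: n−1=m, x−9=o, o−1=n, j−9=a, s−1=r, l−9=c, i−1=h.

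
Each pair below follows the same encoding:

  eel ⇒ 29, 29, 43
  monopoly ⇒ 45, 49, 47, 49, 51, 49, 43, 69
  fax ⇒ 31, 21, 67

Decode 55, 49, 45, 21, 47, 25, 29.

romance

The formula is n = 2×(alphabet index, a=1) + 19.
Decoding 55, 49, 45, 21, 47, 25, 29: 55→(55−19)÷2=18=r, 49→(49−19)÷2=15=o, 45→(45−19)÷2=13=m, 21→(21−19)÷2=1=a, 47→(47−19)÷2=14=n, 25→(25−19)÷2=3=c, 29→(29−19)÷2=5=e.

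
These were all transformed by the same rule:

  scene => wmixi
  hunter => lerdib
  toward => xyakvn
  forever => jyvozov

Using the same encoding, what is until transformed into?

yxxsp

Shifts by position in scene: pos 0: s→w (+4), pos 1: c→m (+10), pos 2: e→i (+4), pos 3: n→x (+10) — repeating every 2. It's a Vigenère-style cipher with numeric key [4,10]: position i shifts by key[i mod 2].
For until: u+4=y, n+10=x, t+4=x, i+10=s, l+4=p.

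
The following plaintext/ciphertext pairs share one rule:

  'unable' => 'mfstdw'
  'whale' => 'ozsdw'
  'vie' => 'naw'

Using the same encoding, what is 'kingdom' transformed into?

cafyvge

It's a constant shift of +18 (ROT18).
On kingdom: k+18=c, i+18=a, n+18=f, g+18=y, d+18=v, o+18=g, m+18=e.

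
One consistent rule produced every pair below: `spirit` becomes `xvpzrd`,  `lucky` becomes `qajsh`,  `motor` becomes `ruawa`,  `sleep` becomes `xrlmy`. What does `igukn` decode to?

The shift increases by 1 at each position, starting from +5: 5, 6, 7, ….
Reversing it on igukn: i−5=d, g−6=a, u−7=n, k−8=c, n−9=e.

dance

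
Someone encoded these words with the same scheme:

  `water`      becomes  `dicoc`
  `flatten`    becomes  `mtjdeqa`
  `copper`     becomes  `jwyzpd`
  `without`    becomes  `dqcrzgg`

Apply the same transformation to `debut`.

In water: w→d is +7, a→i is +8, t→c is +9, e→o is +10 — the shift increases by 1 each position. The shift increases by 1 at each position, starting from +7: 7, 8, 9, ….
Applying it to debut: d+7=k, e+8=m, b+9=k, u+10=e, t+11=e.

kmkee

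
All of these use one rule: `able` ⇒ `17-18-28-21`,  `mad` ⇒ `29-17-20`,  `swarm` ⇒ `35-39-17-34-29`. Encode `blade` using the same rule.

18-28-17-20-21

Each letter is replaced by its alphabet position (a=1..z=26) + 16.
For blade: b=2→18, l=12→28, a=1→17, d=4→20, e=5→21.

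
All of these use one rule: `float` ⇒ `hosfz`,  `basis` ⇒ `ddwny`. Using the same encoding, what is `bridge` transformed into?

dumiml

In float: f→h is +2, l→o is +3, o→s is +4, a→f is +5 — the shift increases by 1 each position. The shift increases by 1 at each position, starting from +2: 2, 3, 4, ….
On bridge: b+2=d, r+3=u, i+4=m, d+5=i, g+6=m, e+7=l.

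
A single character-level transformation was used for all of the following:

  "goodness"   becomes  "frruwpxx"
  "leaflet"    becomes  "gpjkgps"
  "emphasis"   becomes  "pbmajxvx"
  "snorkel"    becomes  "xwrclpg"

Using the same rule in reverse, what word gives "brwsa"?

g(6)→f(5) and o(14)→r(17) fit y≡21x+9 (mod 26); the inverse of 21 mod 26 is 5. This is an affine cipher: with a=0,…,z=25, each position x becomes (21x+9) mod 26.
Undoing it on brwsa: b(1)→5·(1−9)≡12=m; r(17)→5·(17−9)≡14=o; w(22)→5·(22−9)≡13=n; s(18)→5·(18−9)≡19=t; a(0)→5·(0−9)≡7=h (all mod 26).

month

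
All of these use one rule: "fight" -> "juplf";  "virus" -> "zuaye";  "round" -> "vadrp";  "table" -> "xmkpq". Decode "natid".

Shifts by position in fight: pos 0: f→j (+4), pos 1: i→u (+12), pos 2: g→p (+9), pos 3: h→l (+4), pos 4: t→f (+12) — repeating every 3. It's a Vigenère-style cipher with numeric key [4,12,9]: position i shifts by key[i mod 3].
Undoing it on natid: n−4=j, a−12=o, t−9=k, i−4=e, d−12=r.

joker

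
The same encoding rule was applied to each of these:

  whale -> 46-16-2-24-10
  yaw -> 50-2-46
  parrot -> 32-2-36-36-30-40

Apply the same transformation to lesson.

24-10-38-38-30-28

w(#23)→46 and h(#8)→16: differences scale by 2, so n = 2·pos + 0. The formula is n = 2×(alphabet index, a=1).
For lesson: l=12→24, e=5→10, s=19→38, s=19→38, o=15→30, n=14→28.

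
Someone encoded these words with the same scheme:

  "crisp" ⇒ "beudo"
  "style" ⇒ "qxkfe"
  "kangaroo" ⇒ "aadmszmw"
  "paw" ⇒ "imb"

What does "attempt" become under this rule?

fbyqffm

Read the word backwards and shift each letter +12.
For attempt: reverse → tpmetta; then shift: t+12=f, p+12=b, m+12=y, e+12=q, t+12=f, t+12=f, a+12=m.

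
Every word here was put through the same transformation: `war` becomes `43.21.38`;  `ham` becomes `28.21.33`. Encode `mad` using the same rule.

w is letter #23 and maps to 43: an offset of 20. Letters become their 1-based position plus 20 (so a→21, b→22, …).
On mad: m=13→33, a=1→21, d=4→24.

33.21.24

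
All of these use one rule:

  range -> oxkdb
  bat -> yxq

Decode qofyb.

tribe

Compare letters: r→o is +23, a→x is +23, n→k is +23 — a constant shift. Every letter moves 23 places later in the alphabet, wrapping around z→a.
Decoding qofyb: q−23=t, o−23=r, f−23=i, y−23=b, b−23=e.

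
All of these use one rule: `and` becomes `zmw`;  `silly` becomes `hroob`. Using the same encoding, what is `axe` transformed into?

zcv

Each pair mirrors across the alphabet (a↔z, n↔m, d↔w): positions sum to 25. Each letter is replaced by its mirror in the alphabet: a↔z, b↔y, c↔x, and so on (the Atbash cipher).
Applying it to axe: a↔z, x↔c, e↔v.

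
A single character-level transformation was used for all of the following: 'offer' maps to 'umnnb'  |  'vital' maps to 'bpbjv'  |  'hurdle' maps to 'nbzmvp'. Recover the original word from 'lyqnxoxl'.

Letter i (0-indexed) is shifted by i+6, so successive shifts are 6, 7, 8, ….
Reversing it on lyqnxoxl: l−6=f, y−7=r, q−8=i, n−9=e, x−10=n, o−11=d, x−12=l, l−13=y.

friendly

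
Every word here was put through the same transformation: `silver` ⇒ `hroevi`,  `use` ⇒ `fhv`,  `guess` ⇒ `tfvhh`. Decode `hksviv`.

sphere

Each pair mirrors across the alphabet (s↔h, i↔r, l↔o): positions sum to 25. This is the alphabet-reversal cipher (Atbash): a becomes z, b becomes y, etc.
Undoing it on hksviv: h↔s, k↔p, s↔h, v↔e, i↔r, v↔e.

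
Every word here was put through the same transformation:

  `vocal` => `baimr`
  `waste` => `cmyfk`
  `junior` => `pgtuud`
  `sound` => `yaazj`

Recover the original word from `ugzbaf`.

output

Shifts by position in vocal: pos 0: v→b (+6), pos 1: o→a (+12), pos 2: c→i (+6), pos 3: a→m (+12) — repeating every 2. The shifts repeat in a cycle of length 2: positions 0,1,… shift by +6, +12, then the pattern repeats.
Reversing it on ugzbaf: u−6=o, g−12=u, z−6=t, b−12=p, a−6=u, f−12=t.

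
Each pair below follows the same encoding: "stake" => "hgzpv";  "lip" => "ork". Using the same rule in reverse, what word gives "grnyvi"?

timber

Each pair mirrors across the alphabet (s↔h, t↔g, a↔z): positions sum to 25. Each letter is replaced by its mirror in the alphabet: a↔z, b↔y, c↔x, and so on (the Atbash cipher).
Decoding grnyvi: g↔t, r↔i, n↔m, y↔b, v↔e, i↔r.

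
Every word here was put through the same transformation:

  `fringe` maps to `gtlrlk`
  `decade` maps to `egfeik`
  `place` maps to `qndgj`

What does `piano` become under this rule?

qkdrt

The shift increases by 1 at each position, starting from +1: 1, 2, 3, ….
For piano: p+1=q, i+2=k, a+3=d, n+4=r, o+5=t.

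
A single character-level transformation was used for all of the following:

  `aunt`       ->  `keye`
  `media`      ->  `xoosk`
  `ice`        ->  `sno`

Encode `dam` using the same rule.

okx

The shift depends on letter class: consonant n→y is +11, but vowel a→k is +10. Vowels shift forward by 10 and consonants shift forward by 11.
On dam: d(cons)+11=o, a(vowel)+10=k, m(cons)+11=x.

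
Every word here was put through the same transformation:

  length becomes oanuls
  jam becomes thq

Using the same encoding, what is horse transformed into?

lzyvo

The word is reversed, then every letter is shifted forward by 7.
On horse: reverse → esroh; then shift: e+7=l, s+7=z, r+7=y, o+7=v, h+7=o.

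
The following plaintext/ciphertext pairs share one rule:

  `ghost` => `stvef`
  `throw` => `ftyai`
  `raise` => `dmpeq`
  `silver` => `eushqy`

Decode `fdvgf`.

trout

Shifts by position in ghost: pos 0: g→s (+12), pos 1: h→t (+12), pos 2: o→v (+7), pos 3: s→e (+12), pos 4: t→f (+12) — repeating every 3. It's a Vigenère-style cipher with numeric key [12,12,7]: position i shifts by key[i mod 3].
Reversing it on fdvgf: f−12=t, d−12=r, v−7=o, g−12=u, f−12=t.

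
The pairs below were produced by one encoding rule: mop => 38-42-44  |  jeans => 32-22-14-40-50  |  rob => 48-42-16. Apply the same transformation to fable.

24-14-16-36-22

m(#13)→38 and o(#15)→42: differences scale by 2, so n = 2·pos + 12. Each letter becomes 2×(its alphabet position, a=1..z=26) + 12.
On fable: f=6→24, a=1→14, b=2→16, l=12→36, e=5→22.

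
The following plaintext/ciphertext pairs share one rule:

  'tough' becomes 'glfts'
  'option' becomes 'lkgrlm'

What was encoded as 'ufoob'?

fully

Each pair mirrors across the alphabet (t↔g, o↔l, u↔f): positions sum to 25. This is the alphabet-reversal cipher (Atbash): a becomes z, b becomes y, etc.
Reversing it on ufoob: u↔f, f↔u, o↔l, o↔l, b↔y.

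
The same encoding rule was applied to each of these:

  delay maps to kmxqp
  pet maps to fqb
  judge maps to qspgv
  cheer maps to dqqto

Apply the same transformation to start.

The output letters match the input read backwards, each shifted +12: delay reversed is yaled. The word is reversed, then every letter is shifted forward by 12.
On start: reverse → trats; then shift: t+12=f, r+12=d, a+12=m, t+12=f, s+12=e.

fdmfe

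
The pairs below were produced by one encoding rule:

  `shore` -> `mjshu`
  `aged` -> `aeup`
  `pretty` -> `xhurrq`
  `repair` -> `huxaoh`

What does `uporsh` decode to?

editor

s(18)→m(12) and h(7)→j(9) fit y≡5x+0 (mod 26); the inverse of 5 mod 26 is 21. This is an affine cipher: with a=0,…,z=25, each position x becomes (5x+0) mod 26.
Reversing it on uporsh: u(20)→21·(20−0)≡4=e; p(15)→21·(15−0)≡3=d; o(14)→21·(14−0)≡8=i; r(17)→21·(17−0)≡19=t; s(18)→21·(18−0)≡14=o; h(7)→21·(7−0)≡17=r (all mod 26).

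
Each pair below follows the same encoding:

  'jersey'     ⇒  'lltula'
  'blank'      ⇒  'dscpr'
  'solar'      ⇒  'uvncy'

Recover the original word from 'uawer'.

The shifts repeat in a cycle of length 3: positions 0,1,… shift by +2, +7, +2, then the pattern repeats.
Reversing it on uawer: u−2=s, a−7=t, w−2=u, e−2=c, r−7=k.

stuck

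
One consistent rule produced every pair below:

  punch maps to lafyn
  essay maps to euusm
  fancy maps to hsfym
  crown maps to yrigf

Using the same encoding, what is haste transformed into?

nsuxe

p(15)→l(11) and u(20)→a(0) fit y≡3x+18 (mod 26); the inverse of 3 mod 26 is 9. This is an affine cipher: with a=0,…,z=25, each position x becomes (3x+18) mod 26.
Applying it to haste: h(7)→3·7+18≡13=n; a(0)→3·0+18≡18=s; s(18)→3·18+18≡20=u; t(19)→3·19+18≡23=x; e(4)→3·4+18≡4=e (all mod 26).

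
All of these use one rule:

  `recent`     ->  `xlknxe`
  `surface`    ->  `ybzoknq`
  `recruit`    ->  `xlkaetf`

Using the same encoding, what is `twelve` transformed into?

In recent: r→x is +6, e→l is +7, c→k is +8, e→n is +9 — the shift increases by 1 each position. Letter i (0-indexed) is shifted by i+6, so successive shifts are 6, 7, 8, ….
Applying it to twelve: t+6=z, w+7=d, e+8=m, l+9=u, v+10=f, e+11=p.

zdmufp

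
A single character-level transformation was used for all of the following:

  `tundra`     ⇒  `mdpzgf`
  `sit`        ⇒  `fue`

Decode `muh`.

via

The output letters match the input read backwards, each shifted +12: tundra reversed is ardnut. Read the word backwards and shift each letter +12.
Reversing it on muh: shift back: m−12=a, u−12=i, h−12=v → aiv; then reverse → via.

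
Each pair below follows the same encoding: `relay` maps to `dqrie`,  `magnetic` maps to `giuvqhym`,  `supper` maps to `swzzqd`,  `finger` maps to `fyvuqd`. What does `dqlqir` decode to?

reveal

r(17)→d(3) and e(4)→q(16) fit y≡15x+8 (mod 26); the inverse of 15 mod 26 is 7. Each letter's alphabet position (a=0..z=25) is mapped through 15·x+8 mod 26 — an affine cipher.
Undoing it on dqlqir: d(3)→7·(3−8)≡17=r; q(16)→7·(16−8)≡4=e; l(11)→7·(11−8)≡21=v; q(16)→7·(16−8)≡4=e; i(8)→7·(8−8)≡0=a; r(17)→7·(17−8)≡11=l (all mod 26).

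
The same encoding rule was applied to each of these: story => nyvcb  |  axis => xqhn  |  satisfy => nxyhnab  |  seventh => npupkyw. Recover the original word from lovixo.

global

s(18)→n(13) and t(19)→y(24) fit y≡11x+23 (mod 26); the inverse of 11 mod 26 is 19. This is an affine cipher: with a=0,…,z=25, each position x becomes (11x+23) mod 26.
Reversing it on lovixo: l(11)→19·(11−23)≡6=g; o(14)→19·(14−23)≡11=l; v(21)→19·(21−23)≡14=o; i(8)→19·(8−23)≡1=b; x(23)→19·(23−23)≡0=a; o(14)→19·(14−23)≡11=l (all mod 26).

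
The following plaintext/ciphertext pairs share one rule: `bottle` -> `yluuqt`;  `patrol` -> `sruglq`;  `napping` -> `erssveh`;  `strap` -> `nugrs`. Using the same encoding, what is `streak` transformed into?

nugtrj

This is an affine cipher: with a=0,…,z=25, each position x becomes (7x+17) mod 26.
For streak: s(18)→7·18+17≡13=n; t(19)→7·19+17≡20=u; r(17)→7·17+17≡6=g; e(4)→7·4+17≡19=t; a(0)→7·0+17≡17=r; k(10)→7·10+17≡9=j (all mod 26).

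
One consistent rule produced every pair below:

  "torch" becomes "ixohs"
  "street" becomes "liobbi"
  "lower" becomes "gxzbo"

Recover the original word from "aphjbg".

nickel

t(19)→i(8) and o(14)→x(23) fit y≡23x+13 (mod 26); the inverse of 23 mod 26 is 17. This is an affine cipher: with a=0,…,z=25, each position x becomes (23x+13) mod 26.
Decoding aphjbg: a(0)→17·(0−13)≡13=n; p(15)→17·(15−13)≡8=i; h(7)→17·(7−13)≡2=c; j(9)→17·(9−13)≡10=k; b(1)→17·(1−13)≡4=e; g(6)→17·(6−13)≡11=l (all mod 26).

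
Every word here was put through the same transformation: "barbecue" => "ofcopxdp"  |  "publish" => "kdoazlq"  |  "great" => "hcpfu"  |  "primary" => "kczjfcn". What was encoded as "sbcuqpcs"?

b(1)→o(14) and a(0)→f(5) fit y≡9x+5 (mod 26); the inverse of 9 mod 26 is 3. Treating letters as 0–25, the rule is x ↦ 9x + 5 (mod 26).
Decoding sbcuqpcs: s(18)→3·(18−5)≡13=n; b(1)→3·(1−5)≡14=o; c(2)→3·(2−5)≡17=r; u(20)→3·(20−5)≡19=t; q(16)→3·(16−5)≡7=h; p(15)→3·(15−5)≡4=e; c(2)→3·(2−5)≡17=r; s(18)→3·(18−5)≡13=n (all mod 26).

northern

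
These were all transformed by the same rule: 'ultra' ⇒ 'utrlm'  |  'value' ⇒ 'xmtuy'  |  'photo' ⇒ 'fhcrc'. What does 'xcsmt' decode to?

This is an affine cipher: with a=0,…,z=25, each position x becomes (3x+12) mod 26.
Reversing it on xcsmt: x(23)→9·(23−12)≡21=v; c(2)→9·(2−12)≡14=o; s(18)→9·(18−12)≡2=c; m(12)→9·(12−12)≡0=a; t(19)→9·(19−12)≡11=l (all mod 26).

vocal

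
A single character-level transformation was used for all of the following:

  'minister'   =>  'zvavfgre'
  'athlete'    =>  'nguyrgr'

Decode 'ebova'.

robin

Compare letters: m→z is +13, i→v is +13, n→a is +13 — a constant shift. It's a constant shift of +13 (ROT13).
Decoding ebova: e−13=r, b−13=o, o−13=b, v−13=i, a−13=n.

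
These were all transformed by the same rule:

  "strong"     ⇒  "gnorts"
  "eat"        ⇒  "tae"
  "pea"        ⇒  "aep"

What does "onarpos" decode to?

The output letters match the input read backwards: strong reversed is gnorts. It's just the letters in reverse order.
Decoding onarpos: then reverse → soprano.

soprano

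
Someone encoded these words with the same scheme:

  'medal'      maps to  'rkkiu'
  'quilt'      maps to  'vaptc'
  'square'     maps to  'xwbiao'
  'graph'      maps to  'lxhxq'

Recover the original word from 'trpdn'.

olive

Each letter shifts forward by (position + 5), i.e. 5, 6, 7, … — the shift grows by one for each successive letter.
Undoing it on trpdn: t−5=o, r−6=l, p−7=i, d−8=v, n−9=e.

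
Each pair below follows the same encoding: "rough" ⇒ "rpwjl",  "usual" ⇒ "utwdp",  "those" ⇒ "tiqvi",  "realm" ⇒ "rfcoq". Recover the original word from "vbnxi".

value

In rough: r→r is +0, o→p is +1, u→w is +2, g→j is +3 — the shift increases by 1 each position. Each letter shifts forward by its position index (0, 1, 2, …) — the shift grows by one for each successive letter.
Reversing it on vbnxi: v−0=v, b−1=a, n−2=l, x−3=u, i−4=e.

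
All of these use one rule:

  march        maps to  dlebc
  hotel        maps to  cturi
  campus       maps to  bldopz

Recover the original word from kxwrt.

Each letter's alphabet position (a=0..z=25) is mapped through 21·x+11 mod 26 — an affine cipher.
Decoding kxwrt: k(10)→5·(10−11)≡21=v; x(23)→5·(23−11)≡8=i; w(22)→5·(22−11)≡3=d; r(17)→5·(17−11)≡4=e; t(19)→5·(19−11)≡14=o (all mod 26).

video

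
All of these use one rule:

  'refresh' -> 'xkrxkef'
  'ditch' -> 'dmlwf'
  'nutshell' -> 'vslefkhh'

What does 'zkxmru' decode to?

verify

r(17)→x(23) and e(4)→k(10) fit y≡7x+8 (mod 26); the inverse of 7 mod 26 is 15. This is an affine cipher: with a=0,…,z=25, each position x becomes (7x+8) mod 26.
Undoing it on zkxmru: z(25)→15·(25−8)≡21=v; k(10)→15·(10−8)≡4=e; x(23)→15·(23−8)≡17=r; m(12)→15·(12−8)≡8=i; r(17)→15·(17−8)≡5=f; u(20)→15·(20−8)≡24=y (all mod 26).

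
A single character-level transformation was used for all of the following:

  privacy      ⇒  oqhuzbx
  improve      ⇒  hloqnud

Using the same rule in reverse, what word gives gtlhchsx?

humidity

Compare letters: p→o is +25, r→q is +25, i→h is +25 — a constant shift. Each letter is shifted forward by 25 in the alphabet (a Caesar shift of +25).
Undoing it on gtlhchsx: g−25=h, t−25=u, l−25=m, h−25=i, c−25=d, h−25=i, s−25=t, x−25=y.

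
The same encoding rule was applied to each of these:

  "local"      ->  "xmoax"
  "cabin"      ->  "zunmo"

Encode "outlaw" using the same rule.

imxfga

The output letters match the input read backwards, each shifted +12: local reversed is lacol. Read the word backwards and shift each letter +12.
On outlaw: reverse → waltuo; then shift: w+12=i, a+12=m, l+12=x, t+12=f, u+12=g, o+12=a.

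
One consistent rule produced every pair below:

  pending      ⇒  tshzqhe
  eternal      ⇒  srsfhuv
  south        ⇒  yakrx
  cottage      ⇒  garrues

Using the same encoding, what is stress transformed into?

yrfsyy

Each letter's alphabet position (a=0..z=25) is mapped through 19·x+20 mod 26 — an affine cipher.
Applying it to stress: s(18)→19·18+20≡24=y; t(19)→19·19+20≡17=r; r(17)→19·17+20≡5=f; e(4)→19·4+20≡18=s; s(18)→19·18+20≡24=y; s(18)→19·18+20≡24=y (all mod 26).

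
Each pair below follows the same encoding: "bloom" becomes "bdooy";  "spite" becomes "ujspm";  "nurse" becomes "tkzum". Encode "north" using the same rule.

tozpx

This is an affine cipher: with a=0,…,z=25, each position x becomes (21x+6) mod 26.
On north: n(13)→21·13+6≡19=t; o(14)→21·14+6≡14=o; r(17)→21·17+6≡25=z; t(19)→21·19+6≡15=p; h(7)→21·7+6≡23=x (all mod 26).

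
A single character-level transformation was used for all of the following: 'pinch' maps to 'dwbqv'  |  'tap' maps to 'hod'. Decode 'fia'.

rum

Each letter is shifted forward by 14 in the alphabet (a Caesar shift of +14).
Reversing it on fia: f−14=r, i−14=u, a−14=m.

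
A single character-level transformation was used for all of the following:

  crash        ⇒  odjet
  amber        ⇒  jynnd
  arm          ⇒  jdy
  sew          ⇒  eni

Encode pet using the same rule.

bnf

The shift depends on letter class: consonant c→o is +12, but vowel a→j is +9. Two shifts are in play — +9 for a/e/i/o/u, +12 for every other letter.
For pet: p(cons)+12=b, e(vowel)+9=n, t(cons)+12=f.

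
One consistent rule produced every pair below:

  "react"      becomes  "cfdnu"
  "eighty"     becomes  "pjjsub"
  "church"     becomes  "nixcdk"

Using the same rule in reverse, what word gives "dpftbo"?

Shifts by position in react: pos 0: r→c (+11), pos 1: e→f (+1), pos 2: a→d (+3), pos 3: c→n (+11), pos 4: t→u (+1) — repeating every 3. The shifts repeat in a cycle of length 3: positions 0,1,… shift by +11, +1, +3, then the pattern repeats.
Undoing it on dpftbo: d−11=s, p−1=o, f−3=c, t−11=i, b−1=a, o−3=l.

social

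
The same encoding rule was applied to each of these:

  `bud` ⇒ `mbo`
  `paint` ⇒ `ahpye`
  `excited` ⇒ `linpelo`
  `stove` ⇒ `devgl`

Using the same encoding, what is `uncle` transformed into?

The shift depends on letter class: consonant b→m is +11, but vowel u→b is +7. Vowels shift forward by 7 and consonants shift forward by 11.
Applying it to uncle: u(vowel)+7=b, n(cons)+11=y, c(cons)+11=n, l(cons)+11=w, e(vowel)+7=l.

bynwl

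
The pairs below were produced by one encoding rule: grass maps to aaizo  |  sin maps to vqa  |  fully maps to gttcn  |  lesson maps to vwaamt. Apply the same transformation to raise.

The output letters match the input read backwards, each shifted +8: grass reversed is ssarg. Two steps: reverse the string, then apply a Caesar shift of +8.
Applying it to raise: reverse → esiar; then shift: e+8=m, s+8=a, i+8=q, a+8=i, r+8=z.

maqiz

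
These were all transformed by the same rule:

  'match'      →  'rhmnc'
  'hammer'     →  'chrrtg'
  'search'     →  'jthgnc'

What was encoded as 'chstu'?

haven

m(12)→r(17) and a(0)→h(7) fit y≡3x+7 (mod 26); the inverse of 3 mod 26 is 9. Treating letters as 0–25, the rule is x ↦ 3x + 7 (mod 26).
Undoing it on chstu: c(2)→9·(2−7)≡7=h; h(7)→9·(7−7)≡0=a; s(18)→9·(18−7)≡21=v; t(19)→9·(19−7)≡4=e; u(20)→9·(20−7)≡13=n (all mod 26).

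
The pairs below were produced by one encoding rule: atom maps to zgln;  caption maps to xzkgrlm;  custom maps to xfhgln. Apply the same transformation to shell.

Each pair mirrors across the alphabet (a↔z, t↔g, o↔l): positions sum to 25. Each letter is replaced by its mirror in the alphabet: a↔z, b↔y, c↔x, and so on (the Atbash cipher).
Applying it to shell: s↔h, h↔s, e↔v, l↔o, l↔o.

hsvoo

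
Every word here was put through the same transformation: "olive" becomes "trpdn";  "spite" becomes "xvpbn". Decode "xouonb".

singer

In olive: o→t is +5, l→r is +6, i→p is +7, v→d is +8 — the shift increases by 1 each position. Letter i (0-indexed) is shifted by i+5, so successive shifts are 5, 6, 7, ….
Reversing it on xouonb: x−5=s, o−6=i, u−7=n, o−8=g, n−9=e, b−10=r.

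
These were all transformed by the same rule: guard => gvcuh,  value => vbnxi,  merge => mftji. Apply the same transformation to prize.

The shift increases by 1 at each position, starting from +0: 0, 1, 2, ….
Applying it to prize: p+0=p, r+1=s, i+2=k, z+3=c, e+4=i.

pskci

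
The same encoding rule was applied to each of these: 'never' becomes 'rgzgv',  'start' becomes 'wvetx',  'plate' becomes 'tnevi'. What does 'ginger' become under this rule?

kkriit

Shifts by position in never: pos 0: n→r (+4), pos 1: e→g (+2), pos 2: v→z (+4), pos 3: e→g (+2) — repeating every 2. The shifts repeat in a cycle of length 2: positions 0,1,… shift by +4, +2, then the pattern repeats.
For ginger: g+4=k, i+2=k, n+4=r, g+2=i, e+4=i, r+2=t.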